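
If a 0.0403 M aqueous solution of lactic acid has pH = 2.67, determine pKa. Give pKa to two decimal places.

[H+] = 10^(-2.67) = 2.14 × 10^-3 M
At equilibrium [HA] = 0.0403 − 2.14 × 10^-3 = 3.82 × 10^-2 M
Ka = [H+][A-]/[HA] = (2.14 × 10^-3)² / 3.82 × 10^-2 = 1.20 × 10^-4
pKa = -log(1.20 × 10^-4) = 3.92

pKa = 3.92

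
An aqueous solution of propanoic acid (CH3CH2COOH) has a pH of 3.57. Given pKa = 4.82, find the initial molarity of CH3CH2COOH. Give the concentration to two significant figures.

[H+] = 10^(-3.57) = 2.69 × 10^-4 M = x
Ka = 10^(−4.82) = 1.51 × 10^-5
Ka = x²/(C₀ − x) ⇒ C₀ = x + x²/Ka
C₀ = 2.69 × 10^-4 + (2.69 × 10^-4)²/(1.51 × 10^-5) = 5.06 × 10^-3 M

C₀ = 5.1 × 10^-3 M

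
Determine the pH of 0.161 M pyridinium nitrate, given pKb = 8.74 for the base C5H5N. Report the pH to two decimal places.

pH = 3.03

C5H5NH+ is the conjugate acid of the weak base C5H5N.
Kb = 10^(−8.74) = 1.82 × 10^-9
Ka = Kw/Kb = 1.0×10^-14 / 1.82 × 10^-9 = 5.49 × 10^-6
Ka = [H+]²/(0.161 − [H+]) = 5.49 × 10^-6
Assume [H+] ≪ 0.161: [H+] ≈ √(5.49 × 10^-6 × 0.161) = 9.40 × 10^-4 M
pH = −log[H+] = −log(9.40 × 10^-4) = 3.03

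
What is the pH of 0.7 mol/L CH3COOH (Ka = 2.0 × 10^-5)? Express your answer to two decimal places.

CH3COOH ⇌ CH3COO- + H+
From the ICE table, Ka = [H+]²/(0.7 − [H+]) = 2.0 × 10^-5.
Assume [H+] ≪ 0.7: [H+] ≈ √(2.0 × 10^-5 × 0.7) = 3.74 × 10^-3 M
pH = −log[H+] = −log(3.74 × 10^-3) = 2.43

pH = 2.43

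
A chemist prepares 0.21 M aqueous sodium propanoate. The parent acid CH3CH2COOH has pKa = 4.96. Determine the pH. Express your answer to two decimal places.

pH = 9.14

CH3CH2COO- is the conjugate base of the weak acid CH3CH2COOH.
Ka = 10^(−4.96) = 1.10 × 10^-5
Kb = Kw/Ka = 1.0×10^-14 / 1.10 × 10^-5 = 9.09 × 10^-10
From the ICE table, Kb = [OH-]²/(0.21 − [OH-]) = 9.09 × 10^-10.
Neglecting [OH-] in the denominator: [OH-] = √(9.09 × 10^-10 × 0.21) = 1.38 × 10^-5 M
pOH = 4.86, so pH = 14.00 − pOH = 9.14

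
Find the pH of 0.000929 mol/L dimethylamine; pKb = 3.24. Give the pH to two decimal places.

(CH3)2NH + H2O ⇌ (CH3)2NH2+ + OH-
Kb = 10^(−3.24) = 5.75 × 10^-4
From the ICE table, Kb = [OH-]²/(0.000929 − [OH-]) = 5.75 × 10^-4.
The 5% rule fails; solving [OH-]² + Kb·[OH-] − Kb·C₀ = 0 exactly:
[OH-] = (−Kb + √(Kb² + 4·Kb·C₀))/2 = 4.98 × 10^-4 M
pOH = 3.30, so pH = 14.00 − pOH = 10.70

pH = 10.70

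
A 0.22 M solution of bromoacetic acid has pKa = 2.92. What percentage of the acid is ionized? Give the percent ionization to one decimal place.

BrCH2COOH ⇌ BrCH2COO- + H+; let x = [H+] at equilibrium.
Ka = 10^(−2.92) = 1.20 × 10^-3
Ka = x²/(C₀ − x); solving the quadratic gives x = 1.57 × 10^-2 M.
% ionization = x/C₀ × 100% = 1.57 × 10^-2/0.22 × 100% = 7.1%

7.1%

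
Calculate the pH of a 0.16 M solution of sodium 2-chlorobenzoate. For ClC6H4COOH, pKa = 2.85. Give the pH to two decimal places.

ClC6H4COO- is the conjugate base of the weak acid ClC6H4COOH.
Ka = 10^(−2.85) = 1.41 × 10^-3
Kb = Kw/Ka = 1.0×10^-14 / 1.41 × 10^-3 = 7.09 × 10^-12
Let x = [OH-] at equilibrium. Kb = x²/(0.16 − x).
Neglecting x in the denominator: x = √(7.09 × 10^-12 × 0.16) = 1.07 × 10^-6 M
(x/C₀ = 0.00067% < 5%, so the approximation holds.)
pOH = −log(1.07 × 10^-6) = 5.97; pH = 14.00 − 5.97 = 8.03

pH = 8.03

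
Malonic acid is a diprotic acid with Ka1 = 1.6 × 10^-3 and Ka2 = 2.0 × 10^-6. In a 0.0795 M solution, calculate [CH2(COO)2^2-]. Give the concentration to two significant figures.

First ionization gives [H+] ≈ [CH2(COOH)COO-] = 1.05 × 10^-2 M.
Second step: Ka2 = [H+][CH2(COO)2^2-]/[CH2(COOH)COO-] ≈ [CH2(COO)2^2-] (since [H+] ≈ [CH2(COOH)COO-]).
So [CH2(COO)2^2-] ≈ Ka2.

2.0 × 10^-6 M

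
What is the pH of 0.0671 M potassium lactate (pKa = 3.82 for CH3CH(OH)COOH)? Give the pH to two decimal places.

CH3CH(OH)COO- is the conjugate base of the weak acid CH3CH(OH)COOH.
Ka = 10^(−3.82) = 1.51 × 10^-4
Kb = Kw/Ka = 1.0×10^-14 / 1.51 × 10^-4 = 6.62 × 10^-11
Kb = x²/(0.0671 − x) = 6.62 × 10^-11
Since Kb ≪ C₀, x ≈ √(Kb·C₀) = 2.11 × 10^-6 M.
(x/C₀ = 0.0031% < 5%, so the approximation holds.)
pOH = 5.68, so pH = 14.00 − pOH = 8.32

pH = 8.32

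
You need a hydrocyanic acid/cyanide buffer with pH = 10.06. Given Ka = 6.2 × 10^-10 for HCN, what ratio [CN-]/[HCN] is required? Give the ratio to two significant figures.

ratio = 7.1

pKa = -log(6.2 × 10^-10) = 9.208
pH = pKa + log(r) ⇒ log(r) = 10.06 − 9.208 = +0.852
r = [CN-]/[HCN] = 10^(+0.852) = 7.11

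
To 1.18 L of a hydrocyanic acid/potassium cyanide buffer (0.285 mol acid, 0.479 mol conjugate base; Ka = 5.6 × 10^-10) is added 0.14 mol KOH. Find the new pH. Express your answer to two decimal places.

pH = 9.88

OH- converts HCN to CN-: HCN → 0.145 mol, CN- → 0.619 mol.
pKa = −log(5.6 × 10^-10) = 9.252
pH = pKa + log([A⁻]/[HA]) = 9.252 + log(0.619/0.145) = 9.252 +0.630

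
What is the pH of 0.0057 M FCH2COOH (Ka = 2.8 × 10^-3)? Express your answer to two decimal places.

pH = 2.55

FCH2COOH ⇌ FCH2COO- + H+
Ka = [H+]²/(0.0057 − [H+]) = 2.8 × 10^-3
The 5% rule fails; solving [H+]² + Ka·[H+] − Ka·C₀ = 0 exactly:
[H+] = [−0.0028 + √(0.0028² + 6.38e-05)]/2 = 2.83 × 10^-3 M
pH = −log[H+] = −log(2.83 × 10^-3) = 2.55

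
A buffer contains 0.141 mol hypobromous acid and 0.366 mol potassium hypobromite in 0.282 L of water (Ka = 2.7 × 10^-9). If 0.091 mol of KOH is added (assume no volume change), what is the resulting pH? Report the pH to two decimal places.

pH = 9.53

OH- converts HOBr to OBr-: HOBr → 0.05 mol, OBr- → 0.457 mol.
pKa = −log(2.7 × 10^-9) = 8.569
pH = pKa + log(n_OBr-/n_HOBr) = 8.569 + log(0.457/0.05) = 8.569 + (+0.961)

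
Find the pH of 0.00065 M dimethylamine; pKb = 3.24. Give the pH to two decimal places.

(CH3)2NH + H2O ⇌ (CH3)2NH2+ + OH-
Kb = 10^(−3.24) = 5.75 × 10^-4
From the ICE table, Kb = [OH-]²/(0.00065 − [OH-]) = 5.75 × 10^-4.
[OH-] is not negligible relative to C₀; solve [OH-]² + 0.000575·[OH-] − 3.74e-07 = 0.
[OH-] = (−Kb + √(Kb² + 4·Kb·C₀))/2 = 3.88 × 10^-4 M
pOH = 3.41, so pH = 14.00 − pOH = 10.59

pH = 10.59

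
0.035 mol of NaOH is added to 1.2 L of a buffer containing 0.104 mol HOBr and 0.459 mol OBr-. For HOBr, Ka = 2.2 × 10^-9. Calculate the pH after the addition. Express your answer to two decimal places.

pH = 9.51

OH- converts HOBr to OBr-: HOBr → 0.069 mol, OBr- → 0.494 mol.
pKa = −log(2.2 × 10^-9) = 8.658
Henderson–Hasselbalch with mole ratio 0.494/0.069: pH = 8.658 + (+0.855)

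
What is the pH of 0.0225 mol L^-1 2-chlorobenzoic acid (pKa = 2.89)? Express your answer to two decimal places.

ClC6H4COOH ⇌ ClC6H4COO- + H+
Ka = 10^(−2.89) = 1.29 × 10^-3
Ka = [H+]²/(0.0225 − [H+]) = 1.29 × 10^-3
The 5% rule fails; solving [H+]² + Ka·[H+] − Ka·C₀ = 0 exactly:
[H+] = [−0.00129 + √(0.00129² + 0.000116)]/2 = 4.78 × 10^-3 M
pH = −log(4.78 × 10^-3) = 2.32

pH = 2.32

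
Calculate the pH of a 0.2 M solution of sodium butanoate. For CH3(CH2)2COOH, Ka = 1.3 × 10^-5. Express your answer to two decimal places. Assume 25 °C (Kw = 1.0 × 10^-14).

pH = 9.09

CH3(CH2)2COO- is the conjugate base of the weak acid CH3(CH2)2COOH.
Kb = Kw/Ka = 1.0×10^-14 / 1.3 × 10^-5 = 7.69 × 10^-10
Kb = [OH-]²/(0.2 − [OH-]) = 7.69 × 10^-10
Assume [OH-] ≪ 0.2: [OH-] ≈ √(7.69 × 10^-10 × 0.2) = 1.24 × 10^-5 M
([OH-]/C₀ = 0.0062% < 5%, so the approximation holds.)
pOH = 4.91, so pH = 14.00 − pOH = 9.09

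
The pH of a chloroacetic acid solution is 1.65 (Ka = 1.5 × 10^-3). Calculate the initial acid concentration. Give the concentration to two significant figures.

C₀ = 3.6 × 10^-1 M

[H+] = 10^(-1.65) = 2.24 × 10^-2 M = x
Ka = x²/(C₀ − x) ⇒ C₀ = x + x²/Ka
C₀ = 2.24 × 10^-2 + (2.24 × 10^-2)²/(1.5 × 10^-3) = 3.57 × 10^-1 M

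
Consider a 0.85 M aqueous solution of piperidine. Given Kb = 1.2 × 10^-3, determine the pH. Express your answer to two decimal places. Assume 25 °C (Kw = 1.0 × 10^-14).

C5H10NH + H2O ⇌ C5H10NH2+ + OH-
From the ICE table, Kb = [OH-]²/(0.85 − [OH-]) = 1.2 × 10^-3.
Assume [OH-] ≪ 0.85: [OH-] ≈ √(1.2 × 10^-3 × 0.85) = 3.19 × 10^-2 M
([OH-]/C₀ = 3.8% < 5%, so the approximation holds.)
pOH = 1.50, so pH = 14.00 − pOH = 12.50

pH = 12.50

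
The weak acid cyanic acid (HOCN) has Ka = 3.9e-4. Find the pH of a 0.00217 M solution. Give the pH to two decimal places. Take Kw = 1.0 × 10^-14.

pH = 3.13

HOCN ⇌ OCN- + H+
From the ICE table, Ka = [H+]²/(0.00217 − [H+]) = 3.9 × 10^-4.
[H+] is not negligible relative to C₀; solve [H+]² + 0.00039·[H+] − 8.46e-07 = 0.
[H+] = [−0.00039 + √(0.00039² + 3.39e-06)]/2 = 7.45 × 10^-4 M
pH = −log(7.45 × 10^-4) = 3.13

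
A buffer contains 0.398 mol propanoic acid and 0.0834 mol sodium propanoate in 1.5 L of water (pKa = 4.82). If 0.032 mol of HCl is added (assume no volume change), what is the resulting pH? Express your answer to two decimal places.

pH = 3.90

Added H+ converts CH3CH2COO- to CH3CH2COOH: CH3CH2COOH → 0.43 mol, CH3CH2COO- → 0.0514 mol.
pH = pKa + log([A⁻]/[HA]) = 4.82 + log(0.0514/0.43) = 4.82 -0.923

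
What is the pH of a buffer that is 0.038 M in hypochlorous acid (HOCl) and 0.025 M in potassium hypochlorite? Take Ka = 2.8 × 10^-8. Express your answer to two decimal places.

pKa = −log(2.8 × 10^-8) = 7.553
Henderson–Hasselbalch: pH = pKa + log([OCl-]/[HOCl]) = 7.553 + log(0.025/0.038)
pH = 7.553 + (-0.182) = 7.37

pH = 7.37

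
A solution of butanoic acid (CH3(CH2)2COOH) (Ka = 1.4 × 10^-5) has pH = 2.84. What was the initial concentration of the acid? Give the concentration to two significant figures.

[H+] = 10^(-2.84) = 1.45 × 10^-3 M = x
Ka = x²/(C₀ − x) ⇒ C₀ = x + x²/Ka
C₀ = 1.45 × 10^-3 + (1.45 × 10^-3)²/(1.4 × 10^-5) = 1.52 × 10^-1 M

C₀ = 1.5 × 10^-1 M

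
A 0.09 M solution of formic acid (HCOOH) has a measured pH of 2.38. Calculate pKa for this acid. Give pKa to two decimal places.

[H+] = 10^(-2.38) = 4.17 × 10^-3 M
At equilibrium [HA] = 0.09 − 4.17 × 10^-3 = 8.58 × 10^-2 M
Ka = [H+][A-]/[HA] = (4.17 × 10^-3)² / 8.58 × 10^-2 = 2.03 × 10^-4
pKa = -log(2.03 × 10^-4) = 3.69

pKa = 3.69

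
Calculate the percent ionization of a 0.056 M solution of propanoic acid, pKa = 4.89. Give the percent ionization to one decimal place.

1.5%

CH3CH2COOH ⇌ CH3CH2COO- + H+; let x = [H+] at equilibrium.
Ka = 10^(−4.89) = 1.29 × 10^-5
x ≈ √(Ka·C₀) = √(1.29 × 10^-5 × 0.056) = 8.50 × 10^-4 M
% ionization = x/C₀ × 100% = 8.50 × 10^-4/0.056 × 100% = 1.5%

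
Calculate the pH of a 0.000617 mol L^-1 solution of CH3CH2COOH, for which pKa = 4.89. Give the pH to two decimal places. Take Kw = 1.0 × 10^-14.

pH = 4.08

CH3CH2COOH ⇌ CH3CH2COO- + H+
Ka = 10^(−4.89) = 1.29 × 10^-5
From the ICE table, Ka = [H+]²/(0.000617 − [H+]) = 1.29 × 10^-5.
The 5% rule fails; solving [H+]² + Ka·[H+] − Ka·C₀ = 0 exactly:
[H+] = (−Ka + √(Ka² + 4·Ka·C₀))/2 = 8.30 × 10^-5 M
pH = −log(8.30 × 10^-5) = 4.08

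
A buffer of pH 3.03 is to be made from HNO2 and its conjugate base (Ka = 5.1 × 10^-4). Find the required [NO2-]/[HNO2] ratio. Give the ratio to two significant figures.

pKa = -log(5.1 × 10^-4) = 3.292
pH = pKa + log(r) ⇒ log(r) = 3.03 − 3.292 = -0.262
r = [NO2-]/[HNO2] = 10^(-0.262) = 0.547

ratio = 0.55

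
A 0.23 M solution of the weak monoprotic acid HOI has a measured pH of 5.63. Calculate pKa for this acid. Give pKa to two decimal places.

pKa = 10.62

[H+] = 10^(-5.63) = 2.34 × 10^-6 M
At equilibrium [HA] = 0.23 − 2.34 × 10^-6 = 2.30 × 10^-1 M
Ka = [H+][A-]/[HA] = (2.34 × 10^-6)² / 2.30 × 10^-1 = 2.38 × 10^-11
pKa = -log(2.38 × 10^-11) = 10.62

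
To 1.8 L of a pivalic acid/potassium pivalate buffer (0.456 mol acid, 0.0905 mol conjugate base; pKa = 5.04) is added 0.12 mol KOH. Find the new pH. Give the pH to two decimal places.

After neutralization: n((CH3)3CCOOH) = 0.336 mol, n((CH3)3CCOO-) = 0.21 mol.
Henderson–Hasselbalch with mole ratio 0.21/0.336: pH = 5.04 + (-0.204)

pH = 4.84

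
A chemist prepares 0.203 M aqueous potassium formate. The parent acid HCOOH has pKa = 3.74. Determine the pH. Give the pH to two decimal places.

pH = 8.52

HCOO- is the conjugate base of the weak acid HCOOH.
Ka = 10^(−3.74) = 1.82 × 10^-4
Kb = Kw/Ka = 1.0×10^-14 / 1.82 × 10^-4 = 5.49 × 10^-11
Kb = [OH-]²/(0.203 − [OH-]) = 5.49 × 10^-11
Since Kb ≪ C₀, [OH-] ≈ √(Kb·C₀) = 3.34 × 10^-6 M.
([OH-]/C₀ = 0.0016% < 5%, so the approximation holds.)
pOH = −log(3.34 × 10^-6) = 5.48; pH = 14.00 − 5.48 = 8.52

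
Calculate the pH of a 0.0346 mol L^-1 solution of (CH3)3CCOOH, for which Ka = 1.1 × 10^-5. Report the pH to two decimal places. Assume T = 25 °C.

pH = 3.21

(CH3)3CCOOH ⇌ (CH3)3CCOO- + H+
Ka = x²/(0.0346 − x) = 1.1 × 10^-5
Since Ka ≪ C₀, x ≈ √(Ka·C₀) = 6.17 × 10^-4 M.
(x/C₀ = 1.8% < 5%, so the approximation holds.)
pH = −log(6.17 × 10^-4) = 3.21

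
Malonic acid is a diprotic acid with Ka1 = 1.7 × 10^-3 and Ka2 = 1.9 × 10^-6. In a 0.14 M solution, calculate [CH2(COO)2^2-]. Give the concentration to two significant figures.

First ionization gives [H+] ≈ [CH2(COOH)COO-] = 1.46 × 10^-2 M.
Second step: Ka2 = [H+][CH2(COO)2^2-]/[CH2(COOH)COO-] ≈ [CH2(COO)2^2-] (since [H+] ≈ [CH2(COOH)COO-]).
So [CH2(COO)2^2-] ≈ Ka2.

1.9 × 10^-6 M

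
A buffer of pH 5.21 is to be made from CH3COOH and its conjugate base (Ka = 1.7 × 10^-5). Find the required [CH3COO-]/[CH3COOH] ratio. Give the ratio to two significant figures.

ratio = 2.8

pKa = -log(1.7 × 10^-5) = 4.770
pH = pKa + log(r) ⇒ log(r) = 5.21 − 4.770 = +0.440
r = [CH3COO-]/[CH3COOH] = 10^(+0.440) = 2.75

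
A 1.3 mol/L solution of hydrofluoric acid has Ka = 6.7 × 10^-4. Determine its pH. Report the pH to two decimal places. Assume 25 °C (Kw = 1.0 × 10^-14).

pH = 1.53

HF ⇌ F- + H+
Ka = x²/(1.3 − x) = 6.7 × 10^-4
Neglecting x in the denominator: x = √(6.7 × 10^-4 × 1.3) = 2.95 × 10^-2 M
pH = −log(2.95 × 10^-2) = 1.53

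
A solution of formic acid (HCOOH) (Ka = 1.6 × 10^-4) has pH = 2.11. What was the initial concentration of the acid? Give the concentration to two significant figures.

C₀ = 3.8 × 10^-1 M

[H+] = 10^(-2.11) = 7.76 × 10^-3 M = x
Ka = x²/(C₀ − x) ⇒ C₀ = x + x²/Ka
C₀ = 7.76 × 10^-3 + (7.76 × 10^-3)²/(1.6 × 10^-4) = 3.84 × 10^-1 M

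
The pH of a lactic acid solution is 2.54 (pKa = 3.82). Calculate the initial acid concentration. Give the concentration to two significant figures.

C₀ = 5.8 × 10^-2 M

[H+] = 10^(-2.54) = 2.88 × 10^-3 M = x
Ka = 10^(−3.82) = 1.51 × 10^-4
Ka = x²/(C₀ − x) ⇒ C₀ = x + x²/Ka
C₀ = 2.88 × 10^-3 + (2.88 × 10^-3)²/(1.51 × 10^-4) = 5.78 × 10^-2 M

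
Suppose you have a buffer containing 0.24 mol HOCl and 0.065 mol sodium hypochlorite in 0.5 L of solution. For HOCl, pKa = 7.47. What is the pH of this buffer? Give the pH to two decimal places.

Henderson–Hasselbalch: pH = pKa + log([OCl-]/[HOCl]) = 7.47 + log(0.065/0.24)
pH = 7.47 + (-0.567) = 6.90

pH = 6.90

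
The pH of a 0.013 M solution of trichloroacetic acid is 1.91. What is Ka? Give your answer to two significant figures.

[H+] = 10^(-1.91) = 1.23 × 10^-2 M
At equilibrium [HA] = 0.013 − 1.23 × 10^-2 = 7.00 × 10^-4 M
Ka = [H+][A-]/[HA] = (1.23 × 10^-2)² / 7.00 × 10^-4 = 2.2 × 10^-1

Ka = 2.2 × 10^-1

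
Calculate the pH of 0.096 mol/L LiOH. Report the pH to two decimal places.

pH = 12.98

LiOH is a strong base; [OH-] = 0.096 M.
pOH = -log(0.096) = 1.02
pH = 14.00 - 1.02 = 12.98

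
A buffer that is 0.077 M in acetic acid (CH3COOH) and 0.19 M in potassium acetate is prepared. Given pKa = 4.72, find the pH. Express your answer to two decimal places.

Using pH = pKa + log([base]/[acid]) with [base]/[acid] = 0.19/0.077:
pH = 4.72 + (+0.392) = 5.11

pH = 5.11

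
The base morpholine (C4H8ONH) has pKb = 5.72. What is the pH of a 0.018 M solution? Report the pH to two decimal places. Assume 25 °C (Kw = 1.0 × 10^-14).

pH = 10.27

C4H8ONH + H2O ⇌ C4H8ONH2+ + OH-
Kb = 10^(−5.72) = 1.91 × 10^-6
Kb = x²/(0.018 − x) = 1.91 × 10^-6
Since Kb ≪ C₀, x ≈ √(Kb·C₀) = 1.85 × 10^-4 M.
pOH = −log(1.85 × 10^-4) = 3.73; pH = 14.00 − 3.73 = 10.27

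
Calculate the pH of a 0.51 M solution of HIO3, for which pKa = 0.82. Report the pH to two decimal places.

pH = 0.67

HIO3 ⇌ IO3- + H+
Ka = 10^(−0.82) = 1.51 × 10^-1
From the ICE table, Ka = x²/(0.51 − x) = 1.51 × 10^-1.
Here C₀/Ka ≈ 3.38, so the small-x approximation fails. Use the quadratic:
x = (−Ka + √(Ka² + 4·Ka·C₀))/2 = 2.12 × 10^-1 M
pH = −log[H+] = −log(2.12 × 10^-1) = 0.67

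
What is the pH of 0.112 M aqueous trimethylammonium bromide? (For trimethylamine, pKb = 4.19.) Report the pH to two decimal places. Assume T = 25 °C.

pH = 5.38

(CH3)3NH+ is the conjugate acid of the weak base (CH3)3N.
Kb = 10^(−4.19) = 6.46 × 10^-5
Ka = Kw/Kb = 1.0×10^-14 / 6.46 × 10^-5 = 1.55 × 10^-10
From the ICE table, Ka = x²/(0.112 − x) = 1.55 × 10^-10.
Assume x ≪ 0.112: x ≈ √(1.55 × 10^-10 × 0.112) = 4.17 × 10^-6 M
(x/C₀ = 0.0037% < 5%, so the approximation holds.)
pH = −log[H+] = −log(4.17 × 10^-6) = 5.38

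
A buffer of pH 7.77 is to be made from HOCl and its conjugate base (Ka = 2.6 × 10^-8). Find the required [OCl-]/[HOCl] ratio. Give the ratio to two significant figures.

pKa = -log(2.6 × 10^-8) = 7.585
pH = pKa + log(r) ⇒ log(r) = 7.77 − 7.585 = +0.185
r = [OCl-]/[HOCl] = 10^(+0.185) = 1.53

ratio = 1.5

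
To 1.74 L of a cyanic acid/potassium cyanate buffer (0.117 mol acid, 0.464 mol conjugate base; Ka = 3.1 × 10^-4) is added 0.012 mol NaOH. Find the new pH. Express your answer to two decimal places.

After neutralization: n(HOCN) = 0.105 mol, n(OCN-) = 0.476 mol.
pKa = −log(3.1 × 10^-4) = 3.509
pH = pKa + log([A⁻]/[HA]) = 3.509 + log(0.476/0.105) = 3.509 +0.656

pH = 4.17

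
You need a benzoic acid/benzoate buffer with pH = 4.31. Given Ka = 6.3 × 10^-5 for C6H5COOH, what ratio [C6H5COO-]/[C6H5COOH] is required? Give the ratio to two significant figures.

pKa = -log(6.3 × 10^-5) = 4.201
pH = pKa + log(r) ⇒ log(r) = 4.31 − 4.201 = +0.109
r = [C6H5COO-]/[C6H5COOH] = 10^(+0.109) = 1.29

ratio = 1.3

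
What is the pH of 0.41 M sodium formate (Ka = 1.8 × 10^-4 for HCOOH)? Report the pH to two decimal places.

pH = 8.68

HCOO- is the conjugate base of the weak acid HCOOH.
Kb = Kw/Ka = 1.0×10^-14 / 1.8 × 10^-4 = 5.56 × 10^-11
From the ICE table, Kb = [OH-]²/(0.41 − [OH-]) = 5.56 × 10^-11.
Assume [OH-] ≪ 0.41: [OH-] ≈ √(5.56 × 10^-11 × 0.41) = 4.77 × 10^-6 M
([OH-]/C₀ = 0.0012% < 5%, so the approximation holds.)
pOH = −log(4.77 × 10^-6) = 5.32; pH = 14.00 − 5.32 = 8.68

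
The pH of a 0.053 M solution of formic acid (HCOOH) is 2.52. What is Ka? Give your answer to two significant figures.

Ka = 1.8 × 10^-4

[H+] = 10^(-2.52) = 3.02 × 10^-3 M
At equilibrium [HA] = 0.053 − 3.02 × 10^-3 = 5.00 × 10^-2 M
Ka = [H+][A-]/[HA] = (3.02 × 10^-3)² / 5.00 × 10^-2 = 1.8 × 10^-4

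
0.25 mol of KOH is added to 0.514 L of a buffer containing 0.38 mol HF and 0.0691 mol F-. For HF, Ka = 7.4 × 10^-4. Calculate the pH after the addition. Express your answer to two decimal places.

OH- converts HF to F-: HF → 0.13 mol, F- → 0.319 mol.
pKa = −log(7.4 × 10^-4) = 3.131
pH = pKa + log([A⁻]/[HA]) = 3.131 + log(0.319/0.13) = 3.131 +0.390

pH = 3.52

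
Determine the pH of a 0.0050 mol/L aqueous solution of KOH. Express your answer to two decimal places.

pH = 11.70

KOH is a strong base; [OH-] = 0.005 M.
pOH = -log(0.005) = 2.30
pH = 14.00 - 2.30 = 11.70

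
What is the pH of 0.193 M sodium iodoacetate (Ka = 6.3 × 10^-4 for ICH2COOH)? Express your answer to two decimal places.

ICH2COO- is the conjugate base of the weak acid ICH2COOH.
Kb = Kw/Ka = 1.0×10^-14 / 6.3 × 10^-4 = 1.59 × 10^-11
From the ICE table, Kb = x²/(0.193 − x) = 1.59 × 10^-11.
Since Kb ≪ C₀, x ≈ √(Kb·C₀) = 1.75 × 10^-6 M.
pOH = −log(1.75 × 10^-6) = 5.76; pH = 14.00 − 5.76 = 8.24

pH = 8.24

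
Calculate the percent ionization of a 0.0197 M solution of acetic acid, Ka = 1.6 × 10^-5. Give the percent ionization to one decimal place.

CH3COOH ⇌ CH3COO- + H+; let x = [H+] at equilibrium.
x ≈ √(Ka·C₀) = √(1.6 × 10^-5 × 0.0197) = 5.61 × 10^-4 M
% ionization = x/C₀ × 100% = 5.61 × 10^-4/0.0197 × 100% = 2.8%

2.8%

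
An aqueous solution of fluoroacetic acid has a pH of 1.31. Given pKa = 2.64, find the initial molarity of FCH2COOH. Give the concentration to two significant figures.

C₀ = 1.1 M

[H+] = 10^(-1.31) = 4.90 × 10^-2 M = x
Ka = 10^(−2.64) = 2.29 × 10^-3
Ka = x²/(C₀ − x) ⇒ C₀ = x + x²/Ka
C₀ = 4.90 × 10^-2 + (4.90 × 10^-2)²/(2.29 × 10^-3) = 1.10 M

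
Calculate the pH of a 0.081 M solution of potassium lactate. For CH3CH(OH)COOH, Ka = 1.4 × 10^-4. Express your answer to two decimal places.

pH = 8.38

CH3CH(OH)COO- is the conjugate base of the weak acid CH3CH(OH)COOH.
Kb = Kw/Ka = 1.0×10^-14 / 1.4 × 10^-4 = 7.14 × 10^-11
Kb = [OH-]²/(0.081 − [OH-]) = 7.14 × 10^-11
Assume [OH-] ≪ 0.081: [OH-] ≈ √(7.14 × 10^-11 × 0.081) = 2.40 × 10^-6 M
pOH = −log(2.40 × 10^-6) = 5.62; pH = 14.00 − 5.62 = 8.38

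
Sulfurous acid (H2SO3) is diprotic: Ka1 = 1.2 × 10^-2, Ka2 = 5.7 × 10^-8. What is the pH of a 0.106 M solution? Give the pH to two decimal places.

Ka1 ≫ Ka2, so treat the first dissociation as the only significant source of H+.
Ka1 = x²/(0.106 − x) = 1.2 × 10^-2
Solving the quadratic: x = (−Ka1 + √(Ka1² + 4·Ka1·C₀))/2 = 3.02 × 10^-2 M
pH = −log(3.02 × 10^-2) = 1.52

pH = 1.52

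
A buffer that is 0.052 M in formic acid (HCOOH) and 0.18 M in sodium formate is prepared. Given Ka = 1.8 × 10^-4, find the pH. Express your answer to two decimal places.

pH = 4.28

pKa = −log(1.8 × 10^-4) = 3.745
Henderson–Hasselbalch: pH = pKa + log([HCOO-]/[HCOOH]) = 3.745 + log(0.18/0.052)
pH = 3.745 + (+0.539) = 4.28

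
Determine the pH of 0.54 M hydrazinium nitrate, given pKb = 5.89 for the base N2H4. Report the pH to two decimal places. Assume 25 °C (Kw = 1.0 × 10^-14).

pH = 4.19

N2H5+ is the conjugate acid of the weak base N2H4.
Kb = 10^(−5.89) = 1.29 × 10^-6
Ka = Kw/Kb = 1.0×10^-14 / 1.29 × 10^-6 = 7.75 × 10^-9
From the ICE table, Ka = x²/(0.54 − x) = 7.75 × 10^-9.
Assume x ≪ 0.54: x ≈ √(7.75 × 10^-9 × 0.54) = 6.47 × 10^-5 M
(x/C₀ = 0.012% < 5%, so the approximation holds.)
pH = −log(6.47 × 10^-5) = 4.19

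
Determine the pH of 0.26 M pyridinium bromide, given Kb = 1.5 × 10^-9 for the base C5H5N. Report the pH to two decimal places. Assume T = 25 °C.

pH = 2.88

C5H5NH+ is the conjugate acid of the weak base C5H5N.
Ka = Kw/Kb = 1.0×10^-14 / 1.5 × 10^-9 = 6.67 × 10^-6
Ka = [H+]²/(0.26 − [H+]) = 6.67 × 10^-6
Since Ka ≪ C₀, [H+] ≈ √(Ka·C₀) = 1.32 × 10^-3 M.
([H+]/C₀ = 0.51% < 5%, so the approximation holds.)
pH = −log[H+] = −log(1.32 × 10^-3) = 2.88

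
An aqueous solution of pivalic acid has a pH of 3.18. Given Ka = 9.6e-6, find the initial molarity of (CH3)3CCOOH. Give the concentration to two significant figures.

[H+] = 10^(-3.18) = 6.61 × 10^-4 M = x
Ka = x²/(C₀ − x) ⇒ C₀ = x + x²/Ka
C₀ = 6.61 × 10^-4 + (6.61 × 10^-4)²/(9.6 × 10^-6) = 4.62 × 10^-2 M

C₀ = 4.6 × 10^-2 M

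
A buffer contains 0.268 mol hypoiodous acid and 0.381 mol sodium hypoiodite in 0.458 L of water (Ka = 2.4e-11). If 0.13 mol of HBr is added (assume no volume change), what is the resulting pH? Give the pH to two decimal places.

pH = 10.42

Added H+ converts OI- to HOI: HOI → 0.398 mol, OI- → 0.251 mol.
pKa = −log(2.4 × 10^-11) = 10.620
Henderson–Hasselbalch with mole ratio 0.251/0.398: pH = 10.620 + (-0.200)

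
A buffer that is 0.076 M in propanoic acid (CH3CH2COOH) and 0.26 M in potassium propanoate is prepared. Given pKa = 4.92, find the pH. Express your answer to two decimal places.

pH = pKa + log([A⁻]/[HA]) = 4.92 + log(0.26/0.076)
pH = 4.92 + (+0.534) = 5.45

pH = 5.45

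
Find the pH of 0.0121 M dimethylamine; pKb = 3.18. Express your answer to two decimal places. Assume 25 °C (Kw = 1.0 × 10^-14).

pH = 11.40

(CH3)2NH + H2O ⇌ (CH3)2NH2+ + OH-
Kb = 10^(−3.18) = 6.61 × 10^-4
Let x = [OH-] at equilibrium. Kb = x²/(0.0121 − x).
Here C₀/Kb ≈ 18.3, so the small-x approximation fails. Use the quadratic:
x = [−0.000661 + √(0.000661² + 3.2e-05)]/2 = 2.52 × 10^-3 M
pOH = −log(2.52 × 10^-3) = 2.60; pH = 14.00 − 2.60 = 11.40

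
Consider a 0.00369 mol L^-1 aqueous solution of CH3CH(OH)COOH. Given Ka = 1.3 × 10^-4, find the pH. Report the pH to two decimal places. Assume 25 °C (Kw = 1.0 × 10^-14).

CH3CH(OH)COOH ⇌ CH3CH(OH)COO- + H+
Ka = [H+]²/(0.00369 − [H+]) = 1.3 × 10^-4
Here C₀/Ka ≈ 28.4, so the small-[H+] approximation fails. Use the quadratic:
[H+] = [−0.00013 + √(0.00013² + 1.92e-06)]/2 = 6.31 × 10^-4 M
pH = −log[H+] = −log(6.31 × 10^-4) = 3.20

pH = 3.20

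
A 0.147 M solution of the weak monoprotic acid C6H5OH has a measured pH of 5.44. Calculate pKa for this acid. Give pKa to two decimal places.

pKa = 10.05

[H+] = 10^(-5.44) = 3.63 × 10^-6 M
At equilibrium [HA] = 0.147 − 3.63 × 10^-6 = 1.47 × 10^-1 M
Ka = [H+][A-]/[HA] = (3.63 × 10^-6)² / 1.47 × 10^-1 = 8.96 × 10^-11
pKa = -log(8.96 × 10^-11) = 10.05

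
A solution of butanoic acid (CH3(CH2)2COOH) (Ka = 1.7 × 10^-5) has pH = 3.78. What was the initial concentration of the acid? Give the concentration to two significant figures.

[H+] = 10^(-3.78) = 1.66 × 10^-4 M = x
Ka = x²/(C₀ − x) ⇒ C₀ = x + x²/Ka
C₀ = 1.66 × 10^-4 + (1.66 × 10^-4)²/(1.7 × 10^-5) = 1.79 × 10^-3 M

C₀ = 1.8 × 10^-3 M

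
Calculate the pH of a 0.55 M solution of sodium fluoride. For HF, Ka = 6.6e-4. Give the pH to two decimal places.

F- is the conjugate base of the weak acid HF.
Kb = Kw/Ka = 1.0×10^-14 / 6.6 × 10^-4 = 1.52 × 10^-11
Let x = [OH-] at equilibrium. Kb = x²/(0.55 − x).
Assume x ≪ 0.55: x ≈ √(1.52 × 10^-11 × 0.55) = 2.89 × 10^-6 M
(x/C₀ = 0.00053% < 5%, so the approximation holds.)
pOH = −log(2.89 × 10^-6) = 5.54; pH = 14.00 − 5.54 = 8.46

pH = 8.46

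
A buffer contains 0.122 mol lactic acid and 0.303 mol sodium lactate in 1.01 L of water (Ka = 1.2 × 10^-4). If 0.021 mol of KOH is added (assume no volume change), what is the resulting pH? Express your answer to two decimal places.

pH = 4.43

OH- converts CH3CH(OH)COOH to CH3CH(OH)COO-: CH3CH(OH)COOH → 0.101 mol, CH3CH(OH)COO- → 0.324 mol.
pKa = −log(1.2 × 10^-4) = 3.921
Henderson–Hasselbalch with mole ratio 0.324/0.101: pH = 3.921 + (+0.506)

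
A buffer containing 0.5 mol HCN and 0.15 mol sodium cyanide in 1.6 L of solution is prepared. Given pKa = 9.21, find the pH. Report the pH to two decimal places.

pH = pKa + log([A⁻]/[HA]) = 9.21 + log(0.15/0.5)
pH = 9.21 + (-0.523) = 8.69

pH = 8.69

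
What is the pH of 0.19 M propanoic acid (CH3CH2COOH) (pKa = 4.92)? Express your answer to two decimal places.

pH = 2.82

CH3CH2COOH ⇌ CH3CH2COO- + H+
Ka = 10^(−4.92) = 1.20 × 10^-5
Ka = x²/(0.19 − x) = 1.20 × 10^-5
Assume x ≪ 0.19: x ≈ √(1.20 × 10^-5 × 0.19) = 1.51 × 10^-3 M
pH = −log(1.51 × 10^-3) = 2.82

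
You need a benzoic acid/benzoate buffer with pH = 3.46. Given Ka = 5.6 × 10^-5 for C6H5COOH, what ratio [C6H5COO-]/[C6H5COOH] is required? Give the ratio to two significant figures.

pKa = -log(5.6 × 10^-5) = 4.252
pH = pKa + log(r) ⇒ log(r) = 3.46 − 4.252 = -0.792
r = [C6H5COO-]/[C6H5COOH] = 10^(-0.792) = 0.161

ratio = 0.16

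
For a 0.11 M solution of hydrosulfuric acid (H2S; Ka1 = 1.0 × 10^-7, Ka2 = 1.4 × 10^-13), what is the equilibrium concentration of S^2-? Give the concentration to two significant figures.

1.4 × 10^-13 M

First ionization gives [H+] ≈ [HS-] = 1.05 × 10^-4 M.
Second step: Ka2 = [H+][S^2-]/[HS-] ≈ [S^2-] (since [H+] ≈ [HS-]).
So [S^2-] ≈ Ka2.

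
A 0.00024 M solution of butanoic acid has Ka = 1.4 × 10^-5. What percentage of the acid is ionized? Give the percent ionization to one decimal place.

CH3(CH2)2COOH ⇌ CH3(CH2)2COO- + H+; let x = [H+] at equilibrium.
Solve x² + 1.4e-05x − 3.36e-09 = 0 → x = 5.14 × 10^-5 M
Fraction ionized = 5.14 × 10^-5 / 0.00024 = 0.2142 → 21.4%

21.4%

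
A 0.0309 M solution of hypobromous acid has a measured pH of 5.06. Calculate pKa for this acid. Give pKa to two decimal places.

pKa = 8.61

[H+] = 10^(-5.06) = 8.71 × 10^-6 M
At equilibrium [HA] = 0.0309 − 8.71 × 10^-6 = 3.09 × 10^-2 M
Ka = [H+][A-]/[HA] = (8.71 × 10^-6)² / 3.09 × 10^-2 = 2.46 × 10^-9
pKa = -log(2.46 × 10^-9) = 8.61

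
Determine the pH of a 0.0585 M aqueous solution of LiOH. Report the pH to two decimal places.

LiOH is a strong base; [OH-] = 0.0585 M.
pOH = -log(0.0585) = 1.23
pH = 14.00 - 1.23 = 12.77

pH = 12.77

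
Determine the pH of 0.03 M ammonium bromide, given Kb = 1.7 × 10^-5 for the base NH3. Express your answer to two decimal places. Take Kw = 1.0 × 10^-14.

NH4+ is the conjugate acid of the weak base NH3.
Ka = Kw/Kb = 1.0×10^-14 / 1.7 × 10^-5 = 5.88 × 10^-10
Ka = x²/(0.03 − x) = 5.88 × 10^-10
Neglecting x in the denominator: x = √(5.88 × 10^-10 × 0.03) = 4.20 × 10^-6 M
pH = −log[H+] = −log(4.20 × 10^-6) = 5.38

pH = 5.38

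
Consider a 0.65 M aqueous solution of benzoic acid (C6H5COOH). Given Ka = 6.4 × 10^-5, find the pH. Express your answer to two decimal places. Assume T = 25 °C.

pH = 2.19

C6H5COOH ⇌ C6H5COO- + H+
From the ICE table, Ka = [H+]²/(0.65 − [H+]) = 6.4 × 10^-5.
Assume [H+] ≪ 0.65: [H+] ≈ √(6.4 × 10^-5 × 0.65) = 6.45 × 10^-3 M
([H+]/C₀ = 0.99% < 5%, so the approximation holds.)
pH = −log[H+] = −log(6.45 × 10^-3) = 2.19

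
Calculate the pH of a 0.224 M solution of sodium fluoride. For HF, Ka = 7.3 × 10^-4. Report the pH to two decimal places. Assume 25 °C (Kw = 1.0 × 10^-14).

F- is the conjugate base of the weak acid HF.
Kb = Kw/Ka = 1.0×10^-14 / 7.3 × 10^-4 = 1.37 × 10^-11
Let x = [OH-] at equilibrium. Kb = x²/(0.224 − x).
Neglecting x in the denominator: x = √(1.37 × 10^-11 × 0.224) = 1.75 × 10^-6 M
Check: 0.00078% ionized — well under 5%, approximation valid.
pOH = −log(1.75 × 10^-6) = 5.76; pH = 14.00 − 5.76 = 8.24

pH = 8.24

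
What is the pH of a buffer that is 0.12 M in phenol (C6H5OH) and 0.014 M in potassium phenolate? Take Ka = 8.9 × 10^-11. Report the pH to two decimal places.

pH = 9.12

pKa = −log(8.9 × 10^-11) = 10.051
pH = pKa + log([A⁻]/[HA]) = 10.051 + log(0.014/0.12)
pH = 10.051 + (-0.933) = 9.12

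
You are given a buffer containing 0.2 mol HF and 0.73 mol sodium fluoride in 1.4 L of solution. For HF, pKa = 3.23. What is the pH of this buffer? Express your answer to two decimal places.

pH = 3.79

Henderson–Hasselbalch: pH = pKa + log([F-]/[HF]) = 3.23 + log(0.73/0.2)
pH = 3.23 + (+0.562) = 3.79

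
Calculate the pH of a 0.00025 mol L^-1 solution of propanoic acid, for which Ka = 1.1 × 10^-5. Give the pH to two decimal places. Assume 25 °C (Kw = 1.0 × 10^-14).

CH3CH2COOH ⇌ CH3CH2COO- + H+
Let x = [H+] at equilibrium. Ka = x²/(0.00025 − x).
x is not negligible relative to C₀; solve x² + 1.1e-05·x − 2.75e-09 = 0.
x = (−Ka + √(Ka² + 4·Ka·C₀))/2 = 4.72 × 10^-5 M
pH = −log[H+] = −log(4.72 × 10^-5) = 4.33

pH = 4.33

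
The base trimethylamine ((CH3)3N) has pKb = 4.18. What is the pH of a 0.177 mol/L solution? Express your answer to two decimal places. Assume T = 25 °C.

pH = 11.53

(CH3)3N + H2O ⇌ (CH3)3NH+ + OH-
Kb = 10^(−4.18) = 6.61 × 10^-5
Kb = [OH-]²/(0.177 − [OH-]) = 6.61 × 10^-5
Assume [OH-] ≪ 0.177: [OH-] ≈ √(6.61 × 10^-5 × 0.177) = 3.42 × 10^-3 M
Check: 1.9% ionized — well under 5%, approximation valid.
pOH = −log(3.42 × 10^-3) = 2.47; pH = 14.00 − 2.47 = 11.53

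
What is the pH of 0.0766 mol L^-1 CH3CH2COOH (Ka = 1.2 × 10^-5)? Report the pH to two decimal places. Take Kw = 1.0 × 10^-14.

CH3CH2COOH ⇌ CH3CH2COO- + H+
Ka = [H+]²/(0.0766 − [H+]) = 1.2 × 10^-5
Assume [H+] ≪ 0.0766: [H+] ≈ √(1.2 × 10^-5 × 0.0766) = 9.59 × 10^-4 M
pH = −log[H+] = −log(9.59 × 10^-4) = 3.02

pH = 3.02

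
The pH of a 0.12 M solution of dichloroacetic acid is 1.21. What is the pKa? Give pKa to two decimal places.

[H+] = 10^(-1.21) = 6.17 × 10^-2 M
At equilibrium [HA] = 0.12 − 6.17 × 10^-2 = 5.83 × 10^-2 M
Ka = [H+][A-]/[HA] = (6.17 × 10^-2)² / 5.83 × 10^-2 = 6.53 × 10^-2
pKa = -log(6.53 × 10^-2) = 1.19

pKa = 1.19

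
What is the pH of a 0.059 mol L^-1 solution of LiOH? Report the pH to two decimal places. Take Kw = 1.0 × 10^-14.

LiOH is a strong base; [OH-] = 0.059 M.
pOH = -log(0.059) = 1.23
pH = 14.00 - 1.23 = 12.77

pH = 12.77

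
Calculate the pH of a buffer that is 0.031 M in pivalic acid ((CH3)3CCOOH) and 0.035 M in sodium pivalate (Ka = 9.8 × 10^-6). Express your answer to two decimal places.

pKa = −log(9.8 × 10^-6) = 5.009
Using pH = pKa + log([base]/[acid]) with [base]/[acid] = 0.035/0.031:
pH = 5.009 + (+0.053) = 5.06

pH = 5.06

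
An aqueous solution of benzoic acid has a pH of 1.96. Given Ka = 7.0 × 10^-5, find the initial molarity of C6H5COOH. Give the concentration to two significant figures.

C₀ = 1.7 M

[H+] = 10^(-1.96) = 1.10 × 10^-2 M = x
Ka = x²/(C₀ − x) ⇒ C₀ = x + x²/Ka
C₀ = 1.10 × 10^-2 + (1.10 × 10^-2)²/(7.0 × 10^-5) = 1.74 M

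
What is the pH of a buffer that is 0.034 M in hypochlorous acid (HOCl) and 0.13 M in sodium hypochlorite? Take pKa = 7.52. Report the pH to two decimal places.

pH = 8.10

Henderson–Hasselbalch: pH = pKa + log([OCl-]/[HOCl]) = 7.52 + log(0.13/0.034)
pH = 7.52 + (+0.582) = 8.10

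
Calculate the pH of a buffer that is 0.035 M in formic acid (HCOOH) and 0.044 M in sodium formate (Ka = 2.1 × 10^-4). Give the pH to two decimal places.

pH = 3.78

pKa = −log(2.1 × 10^-4) = 3.678
Using pH = pKa + log([base]/[acid]) with [base]/[acid] = 0.044/0.035:
pH = 3.678 + (+0.099) = 3.78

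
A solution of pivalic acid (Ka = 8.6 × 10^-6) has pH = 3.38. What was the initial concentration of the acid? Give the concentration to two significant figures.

[H+] = 10^(-3.38) = 4.17 × 10^-4 M = x
Ka = x²/(C₀ − x) ⇒ C₀ = x + x²/Ka
C₀ = 4.17 × 10^-4 + (4.17 × 10^-4)²/(8.6 × 10^-6) = 2.06 × 10^-2 M

C₀ = 2.1 × 10^-2 M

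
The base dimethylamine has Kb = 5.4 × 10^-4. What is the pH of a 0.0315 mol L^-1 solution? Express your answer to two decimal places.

(CH3)2NH + H2O ⇌ (CH3)2NH2+ + OH-
From the ICE table, Kb = [OH-]²/(0.0315 − [OH-]) = 5.4 × 10^-4.
[OH-] is not negligible relative to C₀; solve [OH-]² + 0.00054·[OH-] − 1.7e-05 = 0.
[OH-] = (−Kb + √(Kb² + 4·Kb·C₀))/2 = 3.86 × 10^-3 M
pOH = −log(3.86 × 10^-3) = 2.41; pH = 14.00 − 2.41 = 11.59

pH = 11.59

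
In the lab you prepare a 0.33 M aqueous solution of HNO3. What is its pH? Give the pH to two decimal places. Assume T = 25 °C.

pH = 0.48

HNO3 is a strong acid and dissociates completely, so [H+] = 0.33 M.
pH = -log(0.33) = 0.48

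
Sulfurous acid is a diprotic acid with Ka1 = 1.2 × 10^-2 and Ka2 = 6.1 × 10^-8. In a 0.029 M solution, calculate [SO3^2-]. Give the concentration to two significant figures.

6.1 × 10^-8 M

First ionization gives [H+] ≈ [HSO3-] = 1.36 × 10^-2 M.
Second step: Ka2 = [H+][SO3^2-]/[HSO3-] ≈ [SO3^2-] (since [H+] ≈ [HSO3-]).
So [SO3^2-] ≈ Ka2.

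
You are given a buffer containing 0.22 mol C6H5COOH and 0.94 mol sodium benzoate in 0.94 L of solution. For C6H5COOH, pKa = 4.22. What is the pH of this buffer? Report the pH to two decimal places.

pH = 4.85

Using pH = pKa + log([base]/[acid]) with [base]/[acid] = 0.94/0.22:
pH = 4.22 + (+0.631) = 4.85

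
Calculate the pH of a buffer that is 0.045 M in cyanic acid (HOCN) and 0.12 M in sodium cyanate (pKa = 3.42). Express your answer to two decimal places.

pH = 3.85

pH = pKa + log([A⁻]/[HA]) = 3.42 + log(0.12/0.045)
pH = 3.42 + (+0.426) = 3.85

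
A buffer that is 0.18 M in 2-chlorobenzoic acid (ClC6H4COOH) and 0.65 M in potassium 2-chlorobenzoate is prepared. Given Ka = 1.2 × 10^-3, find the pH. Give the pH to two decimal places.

pH = 3.48

pKa = −log(1.2 × 10^-3) = 2.921
Using pH = pKa + log([base]/[acid]) with [base]/[acid] = 0.65/0.18:
pH = 2.921 + (+0.558) = 3.48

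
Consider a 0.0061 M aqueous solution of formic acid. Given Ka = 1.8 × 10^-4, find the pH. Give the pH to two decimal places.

HCOOH ⇌ HCOO- + H+
Let x = [H+] at equilibrium. Ka = x²/(0.0061 − x).
Here C₀/Ka ≈ 33.9, so the small-x approximation fails. Use the quadratic:
x = [−0.00018 + √(0.00018² + 4.39e-06)]/2 = 9.62 × 10^-4 M
pH = −log(9.62 × 10^-4) = 3.02

pH = 3.02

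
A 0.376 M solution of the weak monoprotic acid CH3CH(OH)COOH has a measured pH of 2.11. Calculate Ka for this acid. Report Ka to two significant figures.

[H+] = 10^(-2.11) = 7.76 × 10^-3 M
At equilibrium [HA] = 0.376 − 7.76 × 10^-3 = 3.68 × 10^-1 M
Ka = [H+][A-]/[HA] = (7.76 × 10^-3)² / 3.68 × 10^-1 = 1.6 × 10^-4

Ka = 1.6 × 10^-4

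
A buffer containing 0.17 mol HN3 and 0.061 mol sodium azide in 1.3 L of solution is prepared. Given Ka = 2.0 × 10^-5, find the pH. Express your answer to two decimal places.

pKa = −log(2.0 × 10^-5) = 4.699
Using pH = pKa + log([base]/[acid]) with [base]/[acid] = 0.061/0.17:
pH = 4.699 + (-0.445) = 4.25

pH = 4.25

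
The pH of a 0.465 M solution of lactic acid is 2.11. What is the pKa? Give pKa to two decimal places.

pKa = 3.88

[H+] = 10^(-2.11) = 7.76 × 10^-3 M
At equilibrium [HA] = 0.465 − 7.76 × 10^-3 = 4.57 × 10^-1 M
Ka = [H+][A-]/[HA] = (7.76 × 10^-3)² / 4.57 × 10^-1 = 1.32 × 10^-4
pKa = -log(1.32 × 10^-4) = 3.88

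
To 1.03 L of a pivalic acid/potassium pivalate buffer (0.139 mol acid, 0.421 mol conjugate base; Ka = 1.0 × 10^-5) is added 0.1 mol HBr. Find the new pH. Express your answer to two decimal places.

pH = 5.13

After neutralization: n((CH3)3CCOOH) = 0.239 mol, n((CH3)3CCOO-) = 0.321 mol.
pKa = −log(1.0 × 10^-5) = 5.000
pH = pKa + log([A⁻]/[HA]) = 5.000 + log(0.321/0.239) = 5.000 +0.128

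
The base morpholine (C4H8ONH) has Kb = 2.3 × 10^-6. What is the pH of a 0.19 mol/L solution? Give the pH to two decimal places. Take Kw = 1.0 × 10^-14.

pH = 10.82

C4H8ONH + H2O ⇌ C4H8ONH2+ + OH-
From the ICE table, Kb = x²/(0.19 − x) = 2.3 × 10^-6.
Assume x ≪ 0.19: x ≈ √(2.3 × 10^-6 × 0.19) = 6.61 × 10^-4 M
pOH = −log(6.61 × 10^-4) = 3.18; pH = 14.00 − 3.18 = 10.82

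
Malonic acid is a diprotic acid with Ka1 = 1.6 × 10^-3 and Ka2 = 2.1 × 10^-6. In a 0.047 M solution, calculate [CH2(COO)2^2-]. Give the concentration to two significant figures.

First ionization gives [H+] ≈ [CH2(COOH)COO-] = 7.91 × 10^-3 M.
Second step: Ka2 = [H+][CH2(COO)2^2-]/[CH2(COOH)COO-] ≈ [CH2(COO)2^2-] (since [H+] ≈ [CH2(COOH)COO-]).
So [CH2(COO)2^2-] ≈ Ka2.

2.1 × 10^-6 M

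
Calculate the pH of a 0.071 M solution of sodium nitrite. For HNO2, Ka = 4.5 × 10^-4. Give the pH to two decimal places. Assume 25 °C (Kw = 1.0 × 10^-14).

NO2- is the conjugate base of the weak acid HNO2.
Kb = Kw/Ka = 1.0×10^-14 / 4.5 × 10^-4 = 2.22 × 10^-11
From the ICE table, Kb = x²/(0.071 − x) = 2.22 × 10^-11.
Assume x ≪ 0.071: x ≈ √(2.22 × 10^-11 × 0.071) = 1.26 × 10^-6 M
(x/C₀ = 0.0018% < 5%, so the approximation holds.)
pOH = −log(1.26 × 10^-6) = 5.90; pH = 14.00 − 5.90 = 8.10

pH = 8.10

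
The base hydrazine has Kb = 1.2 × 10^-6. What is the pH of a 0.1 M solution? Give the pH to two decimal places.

N2H4 + H2O ⇌ N2H5+ + OH-
From the ICE table, Kb = [OH-]²/(0.1 − [OH-]) = 1.2 × 10^-6.
Neglecting [OH-] in the denominator: [OH-] = √(1.2 × 10^-6 × 0.1) = 3.46 × 10^-4 M
pOH = −log(3.46 × 10^-4) = 3.46; pH = 14.00 − 3.46 = 10.54

pH = 10.54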